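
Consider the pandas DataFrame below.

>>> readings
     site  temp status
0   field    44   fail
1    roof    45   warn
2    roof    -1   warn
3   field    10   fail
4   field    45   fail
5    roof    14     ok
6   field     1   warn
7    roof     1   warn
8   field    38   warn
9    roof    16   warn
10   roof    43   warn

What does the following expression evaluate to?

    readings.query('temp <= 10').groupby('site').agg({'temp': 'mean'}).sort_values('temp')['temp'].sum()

5.5

filter rows where temp <= 10:
    site  temp status
2   roof    -1   warn
3  field    10   fail
6  field     1   warn
7   roof     1   warn
group by site, mean of temp:
       temp
site       
field   5.5
roof    0.0
sort by temp:
       temp
site       
roof    0.0
field   5.5
Reading off the sum of column 'temp', we get 5.5.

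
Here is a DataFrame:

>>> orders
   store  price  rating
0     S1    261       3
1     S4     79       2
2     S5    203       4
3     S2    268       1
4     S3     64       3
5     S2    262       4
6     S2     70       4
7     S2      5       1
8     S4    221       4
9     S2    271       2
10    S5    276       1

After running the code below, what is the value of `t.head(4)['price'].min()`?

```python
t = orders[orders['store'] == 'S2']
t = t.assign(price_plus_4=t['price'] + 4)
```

5

filter rows where store == 'S2':
  store  price  rating
3    S2    268       1
5    S2    262       4
6    S2     70       4
7    S2      5       1
9    S2    271       2
add column price_plus_4 = t['price'] + 4:
  store  price  rating  price_plus_4
3    S2    268       1           272
5    S2    262       4           266
6    S2     70       4            74
7    S2      5       1             9
9    S2    271       2           275
take first 4 rows:
  store  price  rating  price_plus_4
3    S2    268       1           272
5    S2    262       4           266
6    S2     70       4            74
7    S2      5       1             9
Then the min of column 'price': 5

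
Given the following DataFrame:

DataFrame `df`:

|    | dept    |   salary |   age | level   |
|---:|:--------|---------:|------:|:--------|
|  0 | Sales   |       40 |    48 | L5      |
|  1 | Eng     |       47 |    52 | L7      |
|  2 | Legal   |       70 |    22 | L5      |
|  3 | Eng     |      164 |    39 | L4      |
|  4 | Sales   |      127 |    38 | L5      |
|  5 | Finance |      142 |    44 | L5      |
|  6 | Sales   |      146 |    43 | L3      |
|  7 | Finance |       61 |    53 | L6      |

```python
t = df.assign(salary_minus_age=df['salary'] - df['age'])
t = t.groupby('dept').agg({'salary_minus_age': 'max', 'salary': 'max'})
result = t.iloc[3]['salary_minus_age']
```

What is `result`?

103

add column salary_minus_age = df['salary'] - df['age']:
      dept  salary  age level  salary_minus_age
0    Sales      40   48    L5                -8
1      Eng      47   52    L7                -5
2    Legal      70   22    L5                48
3      Eng     164   39    L4               125
4    Sales     127   38    L5                89
5  Finance     142   44    L5                98
6    Sales     146   43    L3               103
7  Finance      61   53    L6                 8
group by dept: max(salary_minus_age), max(salary):
         salary_minus_age  salary
dept                             
Eng                   125     164
Finance                98     142
Legal                  48      70
Sales                 103     146
value at position 3, column 'salary_minus_age' → 103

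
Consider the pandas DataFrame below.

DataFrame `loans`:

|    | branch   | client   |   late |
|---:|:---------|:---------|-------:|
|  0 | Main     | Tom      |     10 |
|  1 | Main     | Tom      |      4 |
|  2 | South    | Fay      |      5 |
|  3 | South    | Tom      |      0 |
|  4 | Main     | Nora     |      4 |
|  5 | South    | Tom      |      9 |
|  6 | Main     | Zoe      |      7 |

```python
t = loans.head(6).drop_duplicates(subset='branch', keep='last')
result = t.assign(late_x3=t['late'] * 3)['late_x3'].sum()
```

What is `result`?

take first 6 rows:
  branch client  late
0   Main    Tom    10
1   Main    Tom     4
2  South    Fay     5
3  South    Tom     0
4   Main   Nora     4
5  South    Tom     9
drop duplicate branch (keep=last):
  branch client  late
4   Main   Nora     4
5  South    Tom     9
add column late_x3 = t['late'] * 3:
  branch client  late  late_x3
4   Main   Nora     4       12
5  South    Tom     9       27
The sum of column 'late_x3' is 39.

39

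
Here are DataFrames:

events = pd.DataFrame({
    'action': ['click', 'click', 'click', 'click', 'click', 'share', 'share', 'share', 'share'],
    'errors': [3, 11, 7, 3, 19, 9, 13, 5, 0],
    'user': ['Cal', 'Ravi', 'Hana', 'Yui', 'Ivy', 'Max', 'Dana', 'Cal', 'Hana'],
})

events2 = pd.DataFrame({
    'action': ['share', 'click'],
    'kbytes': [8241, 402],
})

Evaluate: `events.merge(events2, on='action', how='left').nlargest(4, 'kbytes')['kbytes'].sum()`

32964

merge on 'action' (how='left') → 9 rows:
  action  errors  user  kbytes
0  click       3   Cal     402
1  click      11  Ravi     402
2  click       7  Hana     402
3  click       3   Yui     402
4  click      19   Ivy     402
5  share       9   Max    8241
6  share      13  Dana    8241
7  share       5   Cal    8241
8  share       0  Hana    8241
take 4 rows with largest kbytes:
  action  errors  user  kbytes
5  share       9   Max    8241
6  share      13  Dana    8241
7  share       5   Cal    8241
8  share       0  Hana    8241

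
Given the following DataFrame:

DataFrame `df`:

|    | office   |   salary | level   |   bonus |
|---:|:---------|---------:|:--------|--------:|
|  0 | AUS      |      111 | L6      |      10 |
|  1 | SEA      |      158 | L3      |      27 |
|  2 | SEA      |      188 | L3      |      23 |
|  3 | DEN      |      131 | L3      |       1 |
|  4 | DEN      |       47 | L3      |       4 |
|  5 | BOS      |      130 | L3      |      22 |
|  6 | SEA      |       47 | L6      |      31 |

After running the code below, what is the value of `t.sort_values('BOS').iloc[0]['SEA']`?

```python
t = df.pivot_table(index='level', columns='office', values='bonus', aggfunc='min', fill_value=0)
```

pivot: rows=level, cols=office, min(bonus):
office  AUS  BOS  DEN  SEA
level                     
L3        0   22    1   23
L6       10    0    0   31
sort by BOS:
office  AUS  BOS  DEN  SEA
level                     
L6       10    0    0   31
L3        0   22    1   23
The value at position 0, column 'SEA' is 31.

31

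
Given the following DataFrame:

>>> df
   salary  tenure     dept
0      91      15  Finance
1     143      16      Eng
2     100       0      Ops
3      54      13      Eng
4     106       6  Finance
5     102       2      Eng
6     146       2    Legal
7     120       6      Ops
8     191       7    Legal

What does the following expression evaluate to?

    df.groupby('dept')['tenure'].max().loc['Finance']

group by dept, max of tenure:
dept
Eng        16
Finance    15
Legal       7
Ops         6
Name: tenure, dtype: int64
Taking the value at index 'Finance' gives 15.

15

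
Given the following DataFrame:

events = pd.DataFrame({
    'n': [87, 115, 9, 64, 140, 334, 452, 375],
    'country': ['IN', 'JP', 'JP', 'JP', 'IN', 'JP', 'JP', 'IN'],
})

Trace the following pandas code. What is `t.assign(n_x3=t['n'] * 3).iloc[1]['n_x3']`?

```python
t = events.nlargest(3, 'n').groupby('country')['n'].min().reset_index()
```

1002

take 3 rows with largest n:
     n country
6  452      JP
7  375      IN
5  334      JP
group by country, min of n:
country
IN    375
JP    334
Name: n, dtype: int64
reset_index():
  country    n
0      IN  375
1      JP  334
add column n_x3 = t['n'] * 3:
  country    n  n_x3
0      IN  375  1125
1      JP  334  1002
Taking the value at position 1, column 'n_x3' gives 1002.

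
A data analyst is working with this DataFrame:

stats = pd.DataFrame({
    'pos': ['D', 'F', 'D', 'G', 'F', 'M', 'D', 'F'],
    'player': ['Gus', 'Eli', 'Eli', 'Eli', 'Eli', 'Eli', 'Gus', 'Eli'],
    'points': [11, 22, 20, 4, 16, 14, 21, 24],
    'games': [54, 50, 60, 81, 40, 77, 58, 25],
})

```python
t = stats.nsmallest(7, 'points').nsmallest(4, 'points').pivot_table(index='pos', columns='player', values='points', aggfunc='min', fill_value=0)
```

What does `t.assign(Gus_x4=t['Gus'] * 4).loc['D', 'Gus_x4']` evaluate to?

take 7 rows with smallest points:
  pos player  points  games
3   G    Eli       4     81
0   D    Gus      11     54
5   M    Eli      14     77
4   F    Eli      16     40
2   D    Eli      20     60
6   D    Gus      21     58
1   F    Eli      22     50
take 4 rows with smallest points:
  pos player  points  games
3   G    Eli       4     81
0   D    Gus      11     54
5   M    Eli      14     77
4   F    Eli      16     40
pivot: rows=pos, cols=player, min(points):
player  Eli  Gus
pos             
D         0   11
F        16    0
G         4    0
M        14    0
add column Gus_x4 = t['Gus'] * 4:
player  Eli  Gus  Gus_x4
pos                     
D         0   11      44
F        16    0       0
G         4    0       0
M        14    0       0
Reading off the value at row 'D', column 'Gus_x4', we get 44.

44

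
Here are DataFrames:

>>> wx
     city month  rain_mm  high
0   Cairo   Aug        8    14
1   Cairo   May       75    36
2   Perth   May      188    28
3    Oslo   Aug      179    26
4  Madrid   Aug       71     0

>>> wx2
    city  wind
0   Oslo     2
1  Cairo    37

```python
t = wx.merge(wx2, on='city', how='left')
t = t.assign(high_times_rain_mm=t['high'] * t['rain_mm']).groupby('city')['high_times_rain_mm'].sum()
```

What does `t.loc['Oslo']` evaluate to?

merge on 'city' (how='left') → 5 rows:
     city month  rain_mm  high  wind
0   Cairo   Aug        8    14  37.0
1   Cairo   May       75    36  37.0
2   Perth   May      188    28   NaN
3    Oslo   Aug      179    26   2.0
4  Madrid   Aug       71     0   NaN
add column high_times_rain_mm = t['high'] * t['rain_mm']:
     city month  rain_mm  high  wind  high_times_rain_mm
0   Cairo   Aug        8    14  37.0                 112
1   Cairo   May       75    36  37.0                2700
2   Perth   May      188    28   NaN                5264
3    Oslo   Aug      179    26   2.0                4654
4  Madrid   Aug       71     0   NaN                   0
group by city, sum of high_times_rain_mm:
city
Cairo     2812
Madrid       0
Oslo      4654
Perth     5264
Name: high_times_rain_mm, dtype: int64
Hence 4654.

4654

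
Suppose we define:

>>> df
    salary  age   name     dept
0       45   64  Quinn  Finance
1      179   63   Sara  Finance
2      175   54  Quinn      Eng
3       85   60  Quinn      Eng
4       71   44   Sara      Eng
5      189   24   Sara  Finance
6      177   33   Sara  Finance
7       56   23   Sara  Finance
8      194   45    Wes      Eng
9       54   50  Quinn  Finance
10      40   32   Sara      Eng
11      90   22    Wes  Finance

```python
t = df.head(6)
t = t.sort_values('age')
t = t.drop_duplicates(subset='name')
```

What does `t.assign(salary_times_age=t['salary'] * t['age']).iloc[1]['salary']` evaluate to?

take first 6 rows:
   salary  age   name     dept
0      45   64  Quinn  Finance
1     179   63   Sara  Finance
2     175   54  Quinn      Eng
3      85   60  Quinn      Eng
4      71   44   Sara      Eng
5     189   24   Sara  Finance
sort by age:
   salary  age   name     dept
5     189   24   Sara  Finance
4      71   44   Sara      Eng
2     175   54  Quinn      Eng
3      85   60  Quinn      Eng
1     179   63   Sara  Finance
0      45   64  Quinn  Finance
drop duplicate name (keep=first):
   salary  age   name     dept
5     189   24   Sara  Finance
2     175   54  Quinn      Eng
add column salary_times_age = t['salary'] * t['age']:
   salary  age   name     dept  salary_times_age
5     189   24   Sara  Finance              4536
2     175   54  Quinn      Eng              9450
Taking the value at position 1, column 'salary' gives 175.

175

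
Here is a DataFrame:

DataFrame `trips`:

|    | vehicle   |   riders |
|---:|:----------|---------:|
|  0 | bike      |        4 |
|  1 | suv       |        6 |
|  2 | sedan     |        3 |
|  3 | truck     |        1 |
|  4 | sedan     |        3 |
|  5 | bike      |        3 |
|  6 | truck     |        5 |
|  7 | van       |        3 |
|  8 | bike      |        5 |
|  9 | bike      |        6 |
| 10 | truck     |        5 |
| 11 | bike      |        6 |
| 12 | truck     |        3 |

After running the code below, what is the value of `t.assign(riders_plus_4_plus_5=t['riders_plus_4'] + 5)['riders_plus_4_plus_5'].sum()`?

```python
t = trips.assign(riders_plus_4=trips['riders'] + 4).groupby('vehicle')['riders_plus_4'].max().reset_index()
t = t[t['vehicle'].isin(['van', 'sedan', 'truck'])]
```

add column riders_plus_4 = trips['riders'] + 4:
   vehicle  riders  riders_plus_4
0     bike       4              8
1      suv       6             10
2    sedan       3              7
3    truck       1              5
4    sedan       3              7
5     bike       3              7
6    truck       5              9
7      van       3              7
8     bike       5              9
9     bike       6             10
10   truck       5              9
11    bike       6             10
12   truck       3              7
group by vehicle, max of riders_plus_4:
vehicle
bike     10
sedan     7
suv      10
truck     9
van       7
Name: riders_plus_4, dtype: int64
reset_index():
  vehicle  riders_plus_4
0    bike             10
1   sedan              7
2     suv             10
3   truck              9
4     van              7
filter rows where vehicle in ['van', 'sedan', 'truck']:
  vehicle  riders_plus_4
1   sedan              7
3   truck              9
4     van              7
add column riders_plus_4_plus_5 = t['riders_plus_4'] + 5:
  vehicle  riders_plus_4  riders_plus_4_plus_5
1   sedan              7                    12
3   truck              9                    14
4     van              7                    12
So sum() = 38.

38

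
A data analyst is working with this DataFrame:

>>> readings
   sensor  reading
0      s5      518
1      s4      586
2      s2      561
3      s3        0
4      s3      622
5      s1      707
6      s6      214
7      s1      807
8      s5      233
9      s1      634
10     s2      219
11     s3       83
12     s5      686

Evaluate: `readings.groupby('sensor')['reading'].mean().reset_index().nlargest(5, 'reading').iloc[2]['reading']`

479.0

group by sensor, mean of reading:
sensor
s1    716.0
s2    390.0
s3    235.0
s4    586.0
s5    479.0
s6    214.0
Name: reading, dtype: float64
reset_index():
  sensor  reading
0     s1    716.0
1     s2    390.0
2     s3    235.0
3     s4    586.0
4     s5    479.0
5     s6    214.0
take 5 rows with largest reading:
  sensor  reading
0     s1    716.0
3     s4    586.0
4     s5    479.0
1     s2    390.0
2     s3    235.0
Hence 479.0.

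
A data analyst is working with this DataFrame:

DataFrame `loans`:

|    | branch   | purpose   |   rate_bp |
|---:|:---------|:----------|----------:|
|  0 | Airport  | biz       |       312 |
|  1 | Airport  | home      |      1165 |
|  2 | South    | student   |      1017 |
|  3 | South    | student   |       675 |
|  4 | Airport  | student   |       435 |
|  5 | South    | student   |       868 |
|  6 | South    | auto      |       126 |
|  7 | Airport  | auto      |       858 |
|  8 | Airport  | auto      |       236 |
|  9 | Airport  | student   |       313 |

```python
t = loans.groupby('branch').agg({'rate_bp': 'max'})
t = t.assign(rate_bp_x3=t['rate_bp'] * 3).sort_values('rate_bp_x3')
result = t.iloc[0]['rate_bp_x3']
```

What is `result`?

3051

group by branch, max of rate_bp:
         rate_bp
branch          
Airport     1165
South       1017
add column rate_bp_x3 = t['rate_bp'] * 3:
         rate_bp  rate_bp_x3
branch                      
Airport     1165        3495
South       1017        3051
sort by rate_bp_x3:
         rate_bp  rate_bp_x3
branch                      
South       1017        3051
Airport     1165        3495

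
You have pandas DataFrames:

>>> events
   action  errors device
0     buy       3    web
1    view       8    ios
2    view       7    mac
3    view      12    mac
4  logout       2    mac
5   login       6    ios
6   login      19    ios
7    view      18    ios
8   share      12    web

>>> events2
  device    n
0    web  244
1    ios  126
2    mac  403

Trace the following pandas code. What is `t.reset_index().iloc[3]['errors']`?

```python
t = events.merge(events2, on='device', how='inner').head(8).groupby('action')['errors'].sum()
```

45

merge on 'device' (how='inner') → 9 rows:
   action  errors device    n
0     buy       3    web  244
1    view       8    ios  126
2    view       7    mac  403
3    view      12    mac  403
4  logout       2    mac  403
5   login       6    ios  126
6   login      19    ios  126
7    view      18    ios  126
8   share      12    web  244
take first 8 rows:
   action  errors device    n
0     buy       3    web  244
1    view       8    ios  126
2    view       7    mac  403
3    view      12    mac  403
4  logout       2    mac  403
5   login       6    ios  126
6   login      19    ios  126
7    view      18    ios  126
group by action, sum of errors:
action
buy        3
login     25
logout     2
view      45
Name: errors, dtype: int64
reset_index():
   action  errors
0     buy       3
1   login      25
2  logout       2
3    view      45
Then the value at position 3, column 'errors': 45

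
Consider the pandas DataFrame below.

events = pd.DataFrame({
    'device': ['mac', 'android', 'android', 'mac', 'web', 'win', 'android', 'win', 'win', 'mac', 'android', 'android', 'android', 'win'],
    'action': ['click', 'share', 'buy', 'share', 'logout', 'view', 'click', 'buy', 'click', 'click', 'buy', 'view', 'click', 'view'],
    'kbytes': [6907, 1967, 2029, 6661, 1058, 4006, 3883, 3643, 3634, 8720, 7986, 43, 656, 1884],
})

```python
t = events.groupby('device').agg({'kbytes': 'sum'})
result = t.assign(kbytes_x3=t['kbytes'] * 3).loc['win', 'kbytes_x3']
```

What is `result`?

group by device, sum of kbytes:
         kbytes
device         
android   16564
mac       22288
web        1058
win       13167
add column kbytes_x3 = t['kbytes'] * 3:
         kbytes  kbytes_x3
device                    
android   16564      49692
mac       22288      66864
web        1058       3174
win       13167      39501
Reading off the value at row 'win', column 'kbytes_x3', we get 39501.

39501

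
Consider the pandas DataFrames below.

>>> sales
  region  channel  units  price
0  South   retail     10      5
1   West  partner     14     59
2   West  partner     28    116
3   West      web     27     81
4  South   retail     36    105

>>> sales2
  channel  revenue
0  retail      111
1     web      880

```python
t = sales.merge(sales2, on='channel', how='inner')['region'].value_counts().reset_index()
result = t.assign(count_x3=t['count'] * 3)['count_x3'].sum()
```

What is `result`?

merge on 'channel' (how='inner') → 3 rows:
  region channel  units  price  revenue
0  South  retail     10      5      111
1   West     web     27     81      880
2  South  retail     36    105      111
value_counts of region:
region
South    2
West     1
Name: count, dtype: int64
reset_index():
  region  count
0  South      2
1   West      1
add column count_x3 = t['count'] * 3:
  region  count  count_x3
0  South      2         6
1   West      1         3
Finally, sum of column 'count_x3' = 9.

9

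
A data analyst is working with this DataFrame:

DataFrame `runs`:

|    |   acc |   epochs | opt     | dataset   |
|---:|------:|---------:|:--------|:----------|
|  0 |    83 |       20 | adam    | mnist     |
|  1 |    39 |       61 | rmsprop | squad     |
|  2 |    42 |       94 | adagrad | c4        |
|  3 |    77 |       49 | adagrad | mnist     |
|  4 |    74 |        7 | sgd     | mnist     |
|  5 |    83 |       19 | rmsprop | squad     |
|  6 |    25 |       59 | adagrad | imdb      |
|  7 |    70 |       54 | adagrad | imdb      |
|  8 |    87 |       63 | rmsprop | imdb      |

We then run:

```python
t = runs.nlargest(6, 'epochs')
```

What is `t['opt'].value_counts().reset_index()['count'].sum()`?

take 6 rows with largest epochs:
   acc  epochs      opt dataset
2   42      94  adagrad      c4
8   87      63  rmsprop    imdb
1   39      61  rmsprop   squad
6   25      59  adagrad    imdb
7   70      54  adagrad    imdb
3   77      49  adagrad   mnist
value_counts of opt:
opt
adagrad    4
rmsprop    2
Name: count, dtype: int64
reset_index():
       opt  count
0  adagrad      4
1  rmsprop      2
Then the sum of column 'count': 6

6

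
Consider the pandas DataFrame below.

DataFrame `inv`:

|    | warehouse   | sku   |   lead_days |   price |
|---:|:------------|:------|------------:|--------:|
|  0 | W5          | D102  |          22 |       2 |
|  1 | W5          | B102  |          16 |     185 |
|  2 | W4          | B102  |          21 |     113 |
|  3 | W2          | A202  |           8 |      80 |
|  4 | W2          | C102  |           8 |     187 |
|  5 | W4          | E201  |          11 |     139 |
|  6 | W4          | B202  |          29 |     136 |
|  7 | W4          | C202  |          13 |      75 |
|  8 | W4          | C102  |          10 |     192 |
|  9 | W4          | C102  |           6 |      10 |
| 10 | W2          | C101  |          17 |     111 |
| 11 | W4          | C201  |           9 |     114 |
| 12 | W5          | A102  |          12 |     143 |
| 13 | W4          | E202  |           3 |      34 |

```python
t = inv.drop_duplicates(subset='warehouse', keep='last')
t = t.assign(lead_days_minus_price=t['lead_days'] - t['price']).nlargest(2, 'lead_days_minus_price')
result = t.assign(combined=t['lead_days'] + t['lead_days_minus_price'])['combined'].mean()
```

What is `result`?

drop duplicate warehouse (keep=last):
   warehouse   sku  lead_days  price
10        W2  C101         17    111
12        W5  A102         12    143
13        W4  E202          3     34
add column lead_days_minus_price = t['lead_days'] - t['price']:
   warehouse   sku  lead_days  price  lead_days_minus_price
10        W2  C101         17    111                    -94
12        W5  A102         12    143                   -131
13        W4  E202          3     34                    -31
take 2 rows with largest lead_days_minus_price:
   warehouse   sku  lead_days  price  lead_days_minus_price
13        W4  E202          3     34                    -31
10        W2  C101         17    111                    -94
add column combined = t['lead_days'] + t['lead_days_minus_price']:
   warehouse   sku  lead_days  price  lead_days_minus_price  combined
13        W4  E202          3     34                    -31       -28
10        W2  C101         17    111                    -94       -77
So mean() = -52.5.

-52.5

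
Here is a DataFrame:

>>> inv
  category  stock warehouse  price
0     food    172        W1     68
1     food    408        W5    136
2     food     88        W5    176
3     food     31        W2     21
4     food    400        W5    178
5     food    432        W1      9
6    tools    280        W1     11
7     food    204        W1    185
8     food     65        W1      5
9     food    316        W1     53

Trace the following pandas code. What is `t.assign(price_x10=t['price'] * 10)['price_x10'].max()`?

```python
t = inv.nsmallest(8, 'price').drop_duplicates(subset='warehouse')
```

1360

take 8 rows with smallest price:
  category  stock warehouse  price
8     food     65        W1      5
5     food    432        W1      9
6    tools    280        W1     11
3     food     31        W2     21
9     food    316        W1     53
0     food    172        W1     68
1     food    408        W5    136
2     food     88        W5    176
drop duplicate warehouse (keep=first):
  category  stock warehouse  price
8     food     65        W1      5
3     food     31        W2     21
1     food    408        W5    136
add column price_x10 = t['price'] * 10:
  category  stock warehouse  price  price_x10
8     food     65        W1      5         50
3     food     31        W2     21        210
1     food    408        W5    136       1360
Finally, max of column 'price_x10' = 1360.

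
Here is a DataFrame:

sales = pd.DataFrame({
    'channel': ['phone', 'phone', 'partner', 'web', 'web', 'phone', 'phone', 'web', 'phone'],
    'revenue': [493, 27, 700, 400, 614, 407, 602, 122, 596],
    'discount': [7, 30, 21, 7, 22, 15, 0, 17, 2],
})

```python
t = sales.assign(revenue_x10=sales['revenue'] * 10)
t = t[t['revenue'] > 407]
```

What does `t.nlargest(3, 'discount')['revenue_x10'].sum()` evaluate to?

18070

add column revenue_x10 = sales['revenue'] * 10:
   channel  revenue  discount  revenue_x10
0    phone      493         7         4930
1    phone       27        30          270
2  partner      700        21         7000
3      web      400         7         4000
4      web      614        22         6140
5    phone      407        15         4070
6    phone      602         0         6020
7      web      122        17         1220
8    phone      596         2         5960
filter rows where revenue > 407:
   channel  revenue  discount  revenue_x10
0    phone      493         7         4930
2  partner      700        21         7000
4      web      614        22         6140
6    phone      602         0         6020
8    phone      596         2         5960
take 3 rows with largest discount:
   channel  revenue  discount  revenue_x10
4      web      614        22         6140
2  partner      700        21         7000
0    phone      493         7         4930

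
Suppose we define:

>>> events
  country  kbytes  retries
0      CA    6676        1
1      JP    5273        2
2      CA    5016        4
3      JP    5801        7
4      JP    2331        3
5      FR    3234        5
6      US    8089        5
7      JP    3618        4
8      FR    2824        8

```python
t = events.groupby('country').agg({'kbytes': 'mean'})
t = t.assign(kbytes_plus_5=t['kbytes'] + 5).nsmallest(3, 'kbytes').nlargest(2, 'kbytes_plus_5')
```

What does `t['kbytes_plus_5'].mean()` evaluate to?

5055.875

group by country, mean of kbytes:
          kbytes
country         
CA       5846.00
FR       3029.00
JP       4255.75
US       8089.00
add column kbytes_plus_5 = t['kbytes'] + 5:
          kbytes  kbytes_plus_5
country                        
CA       5846.00        5851.00
FR       3029.00        3034.00
JP       4255.75        4260.75
US       8089.00        8094.00
take 3 rows with smallest kbytes:
          kbytes  kbytes_plus_5
country                        
FR       3029.00        3034.00
JP       4255.75        4260.75
CA       5846.00        5851.00
take 2 rows with largest kbytes_plus_5:
          kbytes  kbytes_plus_5
country                        
CA       5846.00        5851.00
JP       4255.75        4260.75
mean of column 'kbytes_plus_5' → 5055.875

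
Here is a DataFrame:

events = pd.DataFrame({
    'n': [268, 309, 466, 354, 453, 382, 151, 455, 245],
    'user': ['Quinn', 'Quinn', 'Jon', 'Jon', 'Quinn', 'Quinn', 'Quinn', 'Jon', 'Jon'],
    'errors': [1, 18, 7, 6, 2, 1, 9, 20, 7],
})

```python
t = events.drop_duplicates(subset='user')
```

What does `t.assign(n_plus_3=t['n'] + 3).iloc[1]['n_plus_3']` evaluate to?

469

drop duplicate user (keep=first):
     n   user  errors
0  268  Quinn       1
2  466    Jon       7
add column n_plus_3 = t['n'] + 3:
     n   user  errors  n_plus_3
0  268  Quinn       1       271
2  466    Jon       7       469
Taking the value at position 1, column 'n_plus_3' gives 469.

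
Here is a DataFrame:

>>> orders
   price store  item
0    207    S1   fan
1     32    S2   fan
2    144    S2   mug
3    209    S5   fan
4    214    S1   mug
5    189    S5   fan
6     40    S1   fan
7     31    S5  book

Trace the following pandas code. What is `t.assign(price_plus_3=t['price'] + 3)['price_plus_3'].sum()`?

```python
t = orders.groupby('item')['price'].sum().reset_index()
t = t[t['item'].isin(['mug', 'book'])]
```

395

group by item, sum of price:
item
book     31
fan     677
mug     358
Name: price, dtype: int64
reset_index():
   item  price
0  book     31
1   fan    677
2   mug    358
filter rows where item in ['mug', 'book']:
   item  price
0  book     31
2   mug    358
add column price_plus_3 = t['price'] + 3:
   item  price  price_plus_3
0  book     31            34
2   mug    358           361
So sum() = 395.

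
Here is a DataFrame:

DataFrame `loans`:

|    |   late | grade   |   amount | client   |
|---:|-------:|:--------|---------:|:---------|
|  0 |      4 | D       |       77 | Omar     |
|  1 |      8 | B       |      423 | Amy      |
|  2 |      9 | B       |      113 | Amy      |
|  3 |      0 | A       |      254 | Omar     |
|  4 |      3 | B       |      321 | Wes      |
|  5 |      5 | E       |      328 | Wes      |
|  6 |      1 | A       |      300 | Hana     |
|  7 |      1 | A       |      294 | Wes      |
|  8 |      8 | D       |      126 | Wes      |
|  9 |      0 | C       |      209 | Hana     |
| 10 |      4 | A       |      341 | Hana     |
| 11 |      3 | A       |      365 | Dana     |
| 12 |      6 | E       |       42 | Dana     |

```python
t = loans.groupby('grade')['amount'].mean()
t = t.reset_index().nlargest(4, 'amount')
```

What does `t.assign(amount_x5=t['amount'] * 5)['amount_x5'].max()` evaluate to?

group by grade, mean of amount:
grade
A    310.800000
B    285.666667
C    209.000000
D    101.500000
E    185.000000
Name: amount, dtype: float64
reset_index():
  grade      amount
0     A  310.800000
1     B  285.666667
2     C  209.000000
3     D  101.500000
4     E  185.000000
take 4 rows with largest amount:
  grade      amount
0     A  310.800000
1     B  285.666667
2     C  209.000000
4     E  185.000000
add column amount_x5 = t['amount'] * 5:
  grade      amount    amount_x5
0     A  310.800000  1554.000000
1     B  285.666667  1428.333333
2     C  209.000000  1045.000000
4     E  185.000000   925.000000
Hence 1554.0.

1554.0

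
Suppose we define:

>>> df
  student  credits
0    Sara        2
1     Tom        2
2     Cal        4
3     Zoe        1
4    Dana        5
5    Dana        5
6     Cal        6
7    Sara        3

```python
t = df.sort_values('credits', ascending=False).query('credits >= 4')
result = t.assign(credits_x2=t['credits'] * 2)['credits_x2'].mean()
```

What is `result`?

10.0

sort by credits descending:
  student  credits
6     Cal        6
4    Dana        5
5    Dana        5
2     Cal        4
7    Sara        3
0    Sara        2
1     Tom        2
3     Zoe        1
filter rows where credits >= 4:
  student  credits
6     Cal        6
4    Dana        5
5    Dana        5
2     Cal        4
add column credits_x2 = t['credits'] * 2:
  student  credits  credits_x2
6     Cal        6          12
4    Dana        5          10
5    Dana        5          10
2     Cal        4           8
Reading off the mean of column 'credits_x2', we get 10.0.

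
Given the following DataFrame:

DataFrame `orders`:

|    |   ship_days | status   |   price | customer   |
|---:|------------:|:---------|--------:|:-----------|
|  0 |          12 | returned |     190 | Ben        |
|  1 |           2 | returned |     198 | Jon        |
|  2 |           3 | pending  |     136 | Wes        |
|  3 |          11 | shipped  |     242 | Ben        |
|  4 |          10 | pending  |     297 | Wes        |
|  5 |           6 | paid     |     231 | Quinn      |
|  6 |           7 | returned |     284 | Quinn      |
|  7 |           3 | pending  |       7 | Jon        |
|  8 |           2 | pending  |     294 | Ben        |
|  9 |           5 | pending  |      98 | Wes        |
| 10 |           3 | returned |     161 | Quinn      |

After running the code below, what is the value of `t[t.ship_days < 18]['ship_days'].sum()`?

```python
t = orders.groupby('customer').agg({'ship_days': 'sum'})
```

21

group by customer, sum of ship_days:
          ship_days
customer           
Ben              25
Jon               5
Quinn            16
Wes              18
filter rows where ship_days < 18:
          ship_days
customer           
Jon               5
Quinn            16
Hence 21.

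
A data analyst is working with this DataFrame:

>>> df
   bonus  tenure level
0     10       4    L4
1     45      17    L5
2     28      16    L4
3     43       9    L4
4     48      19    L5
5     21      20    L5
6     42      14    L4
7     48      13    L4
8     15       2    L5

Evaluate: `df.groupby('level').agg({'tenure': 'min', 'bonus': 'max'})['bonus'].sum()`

group by level: min(tenure), max(bonus):
       tenure  bonus
level               
L4          4     48
L5          2     48
Hence 96.

96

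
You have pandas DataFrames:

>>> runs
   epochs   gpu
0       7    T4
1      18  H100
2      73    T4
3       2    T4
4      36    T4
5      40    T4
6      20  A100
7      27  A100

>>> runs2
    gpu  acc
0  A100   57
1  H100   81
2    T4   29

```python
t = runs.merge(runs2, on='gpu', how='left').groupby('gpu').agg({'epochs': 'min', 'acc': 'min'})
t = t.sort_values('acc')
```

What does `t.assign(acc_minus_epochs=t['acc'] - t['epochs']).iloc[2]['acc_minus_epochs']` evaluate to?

merge on 'gpu' (how='left') → 8 rows:
   epochs   gpu  acc
0       7    T4   29
1      18  H100   81
2      73    T4   29
3       2    T4   29
4      36    T4   29
5      40    T4   29
6      20  A100   57
7      27  A100   57
group by gpu: min(epochs), min(acc):
      epochs  acc
gpu              
A100      20   57
H100      18   81
T4         2   29
sort by acc:
      epochs  acc
gpu              
T4         2   29
A100      20   57
H100      18   81
add column acc_minus_epochs = t['acc'] - t['epochs']:
      epochs  acc  acc_minus_epochs
gpu                                
T4         2   29                27
A100      20   57                37
H100      18   81                63
Finally, value at position 2, column 'acc_minus_epochs' = 63.

63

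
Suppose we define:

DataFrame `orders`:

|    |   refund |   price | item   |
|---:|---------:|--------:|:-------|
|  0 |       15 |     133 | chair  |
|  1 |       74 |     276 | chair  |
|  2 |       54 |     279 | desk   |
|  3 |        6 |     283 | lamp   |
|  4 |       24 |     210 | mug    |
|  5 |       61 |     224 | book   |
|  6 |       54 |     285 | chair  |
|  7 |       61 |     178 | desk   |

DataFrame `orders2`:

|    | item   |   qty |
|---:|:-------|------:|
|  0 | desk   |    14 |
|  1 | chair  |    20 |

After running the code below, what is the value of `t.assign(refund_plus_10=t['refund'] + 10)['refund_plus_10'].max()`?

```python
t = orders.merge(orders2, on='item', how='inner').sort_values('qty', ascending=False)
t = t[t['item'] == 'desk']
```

merge on 'item' (how='inner') → 5 rows:
   refund  price   item  qty
0      15    133  chair   20
1      74    276  chair   20
2      54    279   desk   14
3      54    285  chair   20
4      61    178   desk   14
sort by qty descending:
   refund  price   item  qty
0      15    133  chair   20
1      74    276  chair   20
3      54    285  chair   20
2      54    279   desk   14
4      61    178   desk   14
filter rows where item == 'desk':
   refund  price  item  qty
2      54    279  desk   14
4      61    178  desk   14
add column refund_plus_10 = t['refund'] + 10:
   refund  price  item  qty  refund_plus_10
2      54    279  desk   14              64
4      61    178  desk   14              71
max of column 'refund_plus_10' → 71

71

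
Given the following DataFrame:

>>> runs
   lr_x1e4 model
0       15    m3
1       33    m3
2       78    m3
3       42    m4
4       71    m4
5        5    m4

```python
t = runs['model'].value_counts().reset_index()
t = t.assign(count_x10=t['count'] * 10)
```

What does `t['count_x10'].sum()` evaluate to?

60

value_counts of model:
model
m3    3
m4    3
Name: count, dtype: int64
reset_index():
  model  count
0    m3      3
1    m4      3
add column count_x10 = t['count'] * 10:
  model  count  count_x10
0    m3      3         30
1    m4      3         30
Finally, sum of column 'count_x10' = 60.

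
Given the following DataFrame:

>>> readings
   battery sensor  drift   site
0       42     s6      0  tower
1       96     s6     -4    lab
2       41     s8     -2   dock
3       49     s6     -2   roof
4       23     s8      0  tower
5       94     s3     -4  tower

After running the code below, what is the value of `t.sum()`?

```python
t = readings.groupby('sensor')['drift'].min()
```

-10

group by sensor, min of drift:
sensor
s3   -4
s6   -4
s8   -2
Name: drift, dtype: int64
Taking the sum of the resulting series gives -10.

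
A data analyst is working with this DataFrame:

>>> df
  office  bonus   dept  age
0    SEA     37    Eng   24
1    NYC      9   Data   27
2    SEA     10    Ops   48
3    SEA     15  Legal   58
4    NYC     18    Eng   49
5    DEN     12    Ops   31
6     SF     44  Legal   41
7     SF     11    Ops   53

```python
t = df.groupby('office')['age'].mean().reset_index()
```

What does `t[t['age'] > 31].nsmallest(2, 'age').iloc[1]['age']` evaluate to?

43.3333333333

group by office, mean of age:
office
DEN    31.000000
NYC    38.000000
SEA    43.333333
SF     47.000000
Name: age, dtype: float64
reset_index():
  office        age
0    DEN  31.000000
1    NYC  38.000000
2    SEA  43.333333
3     SF  47.000000
filter rows where age > 31:
  office        age
1    NYC  38.000000
2    SEA  43.333333
3     SF  47.000000
take 2 rows with smallest age:
  office        age
1    NYC  38.000000
2    SEA  43.333333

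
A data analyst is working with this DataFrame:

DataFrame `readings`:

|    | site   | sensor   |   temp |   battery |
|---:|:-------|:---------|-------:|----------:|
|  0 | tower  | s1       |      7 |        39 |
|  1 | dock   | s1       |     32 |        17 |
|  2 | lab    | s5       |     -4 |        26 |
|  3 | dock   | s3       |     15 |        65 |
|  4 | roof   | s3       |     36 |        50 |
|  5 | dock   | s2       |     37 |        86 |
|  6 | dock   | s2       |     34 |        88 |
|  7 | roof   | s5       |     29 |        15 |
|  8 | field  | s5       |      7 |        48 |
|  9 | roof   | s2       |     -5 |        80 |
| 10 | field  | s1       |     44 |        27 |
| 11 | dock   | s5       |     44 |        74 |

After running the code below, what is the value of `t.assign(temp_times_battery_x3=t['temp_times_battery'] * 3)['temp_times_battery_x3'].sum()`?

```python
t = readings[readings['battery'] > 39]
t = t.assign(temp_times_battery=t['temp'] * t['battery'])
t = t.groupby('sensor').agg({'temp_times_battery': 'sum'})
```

36423

filter rows where battery > 39:
     site sensor  temp  battery
3    dock     s3    15       65
4    roof     s3    36       50
5    dock     s2    37       86
6    dock     s2    34       88
8   field     s5     7       48
9    roof     s2    -5       80
11   dock     s5    44       74
add column temp_times_battery = t['temp'] * t['battery']:
     site sensor  temp  battery  temp_times_battery
3    dock     s3    15       65                 975
4    roof     s3    36       50                1800
5    dock     s2    37       86                3182
6    dock     s2    34       88                2992
8   field     s5     7       48                 336
9    roof     s2    -5       80                -400
11   dock     s5    44       74                3256
group by sensor, sum of temp_times_battery:
        temp_times_battery
sensor                    
s2                    5774
s3                    2775
s5                    3592
add column temp_times_battery_x3 = t['temp_times_battery'] * 3:
        temp_times_battery  temp_times_battery_x3
sensor                                           
s2                    5774                  17322
s3                    2775                   8325
s5                    3592                  10776
Hence 36423.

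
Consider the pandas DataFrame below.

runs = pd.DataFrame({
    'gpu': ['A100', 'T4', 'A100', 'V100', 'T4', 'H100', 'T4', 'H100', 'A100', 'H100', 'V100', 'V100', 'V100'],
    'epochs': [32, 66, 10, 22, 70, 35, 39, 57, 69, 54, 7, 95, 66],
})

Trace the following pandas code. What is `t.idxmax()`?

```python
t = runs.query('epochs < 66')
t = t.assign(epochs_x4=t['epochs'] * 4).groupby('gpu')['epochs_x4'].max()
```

filter rows where epochs < 66:
     gpu  epochs
0   A100      32
2   A100      10
3   V100      22
5   H100      35
6     T4      39
7   H100      57
9   H100      54
10  V100       7
add column epochs_x4 = t['epochs'] * 4:
     gpu  epochs  epochs_x4
0   A100      32        128
2   A100      10         40
3   V100      22         88
5   H100      35        140
6     T4      39        156
7   H100      57        228
9   H100      54        216
10  V100       7         28
group by gpu, max of epochs_x4:
gpu
A100    128
H100    228
T4      156
V100     88
Name: epochs_x4, dtype: int64

H100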